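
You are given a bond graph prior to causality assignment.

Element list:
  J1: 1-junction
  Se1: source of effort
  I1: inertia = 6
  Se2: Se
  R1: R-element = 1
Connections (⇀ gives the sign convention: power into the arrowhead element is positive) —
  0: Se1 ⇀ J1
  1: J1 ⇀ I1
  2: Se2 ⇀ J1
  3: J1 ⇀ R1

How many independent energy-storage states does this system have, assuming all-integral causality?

bond 0 →J1  (Se1 (Se) sets effort on bond)
bond 2 →J1  (Se2 fixes effort; stroke away)
bond 1 →I1  (prefer integral on I1)
bond 3 →J1  (common-f at J1 fixed by 1)

1  (I1 all integral)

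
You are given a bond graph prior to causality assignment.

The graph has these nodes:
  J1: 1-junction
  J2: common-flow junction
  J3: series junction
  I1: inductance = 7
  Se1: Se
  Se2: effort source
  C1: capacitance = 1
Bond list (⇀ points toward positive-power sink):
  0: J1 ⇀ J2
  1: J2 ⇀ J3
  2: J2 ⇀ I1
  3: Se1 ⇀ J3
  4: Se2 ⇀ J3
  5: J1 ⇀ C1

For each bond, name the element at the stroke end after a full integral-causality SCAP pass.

bond 3 stroke at J3  (Se1 fixes effort; stroke away)
bond 4 stroke at J3  (Se2 (Se) sets effort on bond)
bond 1 stroke at J2  (J3 needs exactly one f-in)
bond 2 stroke at I1  (prefer integral on I1)
bond 0 stroke at J2  (J2 flow already set via bond 2)
bond 5 stroke at J1  (J1: bond 0 brought flow, rest push out)

bond 0 |J2
bond 1 |J2
bond 2 |I1
bond 3 |J3
bond 4 |J3
bond 5 |J1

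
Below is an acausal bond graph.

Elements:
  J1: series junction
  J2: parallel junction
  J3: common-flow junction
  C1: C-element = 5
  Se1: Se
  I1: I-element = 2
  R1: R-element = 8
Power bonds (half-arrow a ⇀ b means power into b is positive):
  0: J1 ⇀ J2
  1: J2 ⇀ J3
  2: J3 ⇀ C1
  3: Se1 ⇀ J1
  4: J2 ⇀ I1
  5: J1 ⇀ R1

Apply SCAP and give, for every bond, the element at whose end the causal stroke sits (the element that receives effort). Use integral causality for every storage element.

#0 →J1
#1 →J2
#2 →J3
#3 →J1
#4 →I1
#5 →R1

bond 3 |J1  (Se1 fixes effort; stroke away)
bond 2 |J3  (C1 integral (e out))
bond 1 |J2  (only one flow-in slot at J3)
bond 0 |J1  (J2 effort already set via bond 1)
bond 4 |I1  (common-e at J2 fixed by 1)
bond 5 |R1  (J1: last free bond brings flow in)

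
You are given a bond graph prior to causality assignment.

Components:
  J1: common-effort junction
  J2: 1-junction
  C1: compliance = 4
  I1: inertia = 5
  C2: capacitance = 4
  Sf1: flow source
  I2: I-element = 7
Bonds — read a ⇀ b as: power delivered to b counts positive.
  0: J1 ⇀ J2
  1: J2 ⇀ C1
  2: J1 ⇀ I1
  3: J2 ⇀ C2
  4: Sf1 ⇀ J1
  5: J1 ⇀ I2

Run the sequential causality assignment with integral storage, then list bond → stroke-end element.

b0 |J1
b1 |J2
b2 |I1
b3 |J2
b4 |Sf1
b5 |I2

bond 4 →Sf1  (source Sf1 imposes f)
bond 1 →J2  (C1 integral (e out))
bond 2 →I1  (I1 outputs flow p/I1)
bond 3 →J2  (prefer integral on C2)
bond 0 →J1  (J2 needs exactly one f-in)
bond 5 →I2  (common-e at J1 fixed by 0)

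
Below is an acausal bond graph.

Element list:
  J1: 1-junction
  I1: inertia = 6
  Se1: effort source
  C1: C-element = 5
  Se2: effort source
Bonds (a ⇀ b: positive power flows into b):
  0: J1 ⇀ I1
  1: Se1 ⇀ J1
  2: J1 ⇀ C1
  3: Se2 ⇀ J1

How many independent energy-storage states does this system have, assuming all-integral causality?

b1 |J1  (Se1 fixes effort; stroke away)
b3 |J1  (Se2 (Se) sets effort on bond)
b0 |I1  (I1 integral (f out))
b2 |J1  (common-f at J1 fixed by 0)

2  (C1, I1 all integral)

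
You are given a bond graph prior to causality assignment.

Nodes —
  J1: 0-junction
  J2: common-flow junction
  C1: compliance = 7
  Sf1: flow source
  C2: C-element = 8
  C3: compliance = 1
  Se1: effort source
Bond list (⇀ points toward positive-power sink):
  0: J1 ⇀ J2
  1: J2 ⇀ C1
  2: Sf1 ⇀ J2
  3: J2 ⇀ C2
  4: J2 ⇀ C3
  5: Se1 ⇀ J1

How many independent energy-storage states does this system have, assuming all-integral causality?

3  (C1, C2, C3 all integral)

bond 2 |Sf1  (Sf1 (Sf) sets flow on bond)
bond 5 |J1  (source Se1 imposes e)
bond 0 |J2  (J1: bond 5 brought effort, rest push out)
bond 1 |J2  (J2: bond 2 brought flow, rest push out)
bond 3 |J2  (J2 flow already set via bond 2)
bond 4 |J2  (common-f at J2 fixed by 2)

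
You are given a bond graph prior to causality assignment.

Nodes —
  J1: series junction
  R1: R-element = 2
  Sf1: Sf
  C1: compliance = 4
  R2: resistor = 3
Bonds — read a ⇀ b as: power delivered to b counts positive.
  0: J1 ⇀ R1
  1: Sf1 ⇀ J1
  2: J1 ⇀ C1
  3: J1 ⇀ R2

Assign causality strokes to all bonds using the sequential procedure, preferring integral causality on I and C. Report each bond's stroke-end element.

b1 stroke at Sf1  (Sf1 (Sf) sets flow on bond)
b0 stroke at J1  (common-f at J1 fixed by 1)
b2 stroke at J1  (J1: bond 1 brought flow, rest push out)
b3 stroke at J1  (1-jn J1 has f-setter on 1)

#0 stroke→J1
#1 stroke→Sf1
#2 stroke→J1
#3 stroke→J1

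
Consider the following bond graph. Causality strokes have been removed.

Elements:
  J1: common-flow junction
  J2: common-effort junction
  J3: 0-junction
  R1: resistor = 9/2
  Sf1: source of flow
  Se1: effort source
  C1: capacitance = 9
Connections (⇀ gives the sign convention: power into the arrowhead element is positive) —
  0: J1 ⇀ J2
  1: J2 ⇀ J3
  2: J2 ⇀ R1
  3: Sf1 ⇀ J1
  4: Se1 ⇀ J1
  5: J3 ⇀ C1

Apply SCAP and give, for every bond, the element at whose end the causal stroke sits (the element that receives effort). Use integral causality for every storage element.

β0 →J1
β1 →J2
β2 →R1
β3 →Sf1
β4 →J1
β5 →J3

bond 3 →Sf1  (source Sf1 imposes f)
bond 4 →J1  (Se1 fixes effort; stroke away)
bond 0 →J1  (common-f at J1 fixed by 3)
bond 5 →J3  (C1 outputs effort q/C1)
bond 1 →J2  (0-jn J3 has e-setter on 5)
bond 2 →R1  (J2 effort already set via bond 1)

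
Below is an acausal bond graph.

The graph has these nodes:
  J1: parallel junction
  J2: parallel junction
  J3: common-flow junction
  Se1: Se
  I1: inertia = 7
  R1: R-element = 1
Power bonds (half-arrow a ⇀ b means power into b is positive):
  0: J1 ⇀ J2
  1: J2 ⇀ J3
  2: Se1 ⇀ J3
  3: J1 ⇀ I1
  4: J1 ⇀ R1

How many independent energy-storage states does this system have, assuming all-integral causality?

b2 stroke at J3  (source Se1 imposes e)
b1 stroke at J2  (J3 needs exactly one f-in)
b0 stroke at J1  (J2: bond 1 brought effort, rest push out)
b3 stroke at I1  (0-jn J1 has e-setter on 0)
b4 stroke at R1  (J1: bond 0 brought effort, rest push out)

1  (I1 all integral)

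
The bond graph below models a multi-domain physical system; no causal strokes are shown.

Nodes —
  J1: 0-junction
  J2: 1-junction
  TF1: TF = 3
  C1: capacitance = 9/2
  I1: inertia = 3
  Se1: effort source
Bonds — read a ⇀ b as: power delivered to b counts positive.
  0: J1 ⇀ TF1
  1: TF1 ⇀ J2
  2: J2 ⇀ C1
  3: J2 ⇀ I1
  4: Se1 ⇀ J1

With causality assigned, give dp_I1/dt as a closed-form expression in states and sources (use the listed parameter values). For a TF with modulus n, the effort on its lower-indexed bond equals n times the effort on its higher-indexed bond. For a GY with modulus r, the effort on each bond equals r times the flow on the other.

β4 stroke at J1  (Se1 (Se) sets effort on bond)
β0 stroke at TF1  (J1: bond 4 brought effort, rest push out)
β1 stroke at J2  (through TF1, causality passes straight; one stroke at TF1)
β2 stroke at J2  (C1 outputs effort q/C1)
β3 stroke at I1  (J2: last free bond brings flow in)

dp_I1/dt = E_Se1/3 - 2*q_C1/9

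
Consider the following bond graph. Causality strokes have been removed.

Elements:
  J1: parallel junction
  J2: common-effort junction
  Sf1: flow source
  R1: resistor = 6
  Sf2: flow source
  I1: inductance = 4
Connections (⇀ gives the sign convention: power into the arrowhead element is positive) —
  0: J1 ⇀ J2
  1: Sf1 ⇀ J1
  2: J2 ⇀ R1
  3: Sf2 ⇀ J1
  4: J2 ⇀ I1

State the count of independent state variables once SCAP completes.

#1 stroke→Sf1  (Sf1 fixes flow; stroke at Sf1)
#3 stroke→Sf2  (Sf2: flow source, stroke at near end)
#0 stroke→J1  (J1 needs exactly one e-in)
#4 stroke→I1  (I1: I, integral causality)
#2 stroke→J2  (J2 needs exactly one e-in)

1  (I1 all integral)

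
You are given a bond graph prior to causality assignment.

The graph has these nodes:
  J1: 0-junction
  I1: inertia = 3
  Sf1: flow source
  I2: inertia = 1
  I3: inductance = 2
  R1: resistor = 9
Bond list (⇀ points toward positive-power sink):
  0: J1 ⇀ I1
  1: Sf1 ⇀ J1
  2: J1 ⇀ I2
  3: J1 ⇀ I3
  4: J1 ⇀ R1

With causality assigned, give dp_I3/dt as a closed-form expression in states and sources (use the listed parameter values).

β1 →Sf1  (Sf1: flow source, stroke at near end)
β0 →I1  (I1: I, integral causality)
β2 →I2  (I2 outputs flow p/I2)
β3 →I3  (I3: I, integral causality)
β4 →J1  (closing 0-jn rule on J1)

dp_I3/dt = 9*F_Sf1 - 3*p_I1 - 9*p_I2 - 9*p_I3/2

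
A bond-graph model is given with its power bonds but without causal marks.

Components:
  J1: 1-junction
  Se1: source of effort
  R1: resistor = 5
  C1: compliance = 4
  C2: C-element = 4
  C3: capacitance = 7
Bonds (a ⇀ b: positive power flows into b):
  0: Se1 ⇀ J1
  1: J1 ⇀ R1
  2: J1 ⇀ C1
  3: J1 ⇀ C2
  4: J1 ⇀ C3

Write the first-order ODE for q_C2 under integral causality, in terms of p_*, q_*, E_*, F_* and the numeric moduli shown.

dq_C2/dt = E_Se1/5 - q_C1/20 - q_C2/20 - q_C3/35

#0 stroke at J1  (Se1: effort source, stroke at far end)
#2 stroke at J1  (C1 outputs effort q/C1)
#3 stroke at J1  (prefer integral on C2)
#4 stroke at J1  (C3 outputs effort q/C3)
#1 stroke at R1  (only one flow-in slot at J1)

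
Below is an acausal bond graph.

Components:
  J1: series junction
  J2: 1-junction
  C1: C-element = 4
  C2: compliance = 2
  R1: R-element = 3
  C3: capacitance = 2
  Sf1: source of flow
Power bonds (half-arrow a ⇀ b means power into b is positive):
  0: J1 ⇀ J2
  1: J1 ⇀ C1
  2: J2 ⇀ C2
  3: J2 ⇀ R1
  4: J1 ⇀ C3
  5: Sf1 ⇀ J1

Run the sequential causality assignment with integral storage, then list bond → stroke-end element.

b5 |Sf1  (Sf1 fixes flow; stroke at Sf1)
b0 |J1  (J1 flow already set via bond 5)
b1 |J1  (J1 flow already set via bond 5)
b4 |J1  (J1: bond 5 brought flow, rest push out)
b2 |J2  (J2: bond 0 brought flow, rest push out)
b3 |J2  (J2 flow already set via bond 0)

b0 stroke→J1
b1 stroke→J1
b2 stroke→J2
b3 stroke→J2
b4 stroke→J1
b5 stroke→Sf1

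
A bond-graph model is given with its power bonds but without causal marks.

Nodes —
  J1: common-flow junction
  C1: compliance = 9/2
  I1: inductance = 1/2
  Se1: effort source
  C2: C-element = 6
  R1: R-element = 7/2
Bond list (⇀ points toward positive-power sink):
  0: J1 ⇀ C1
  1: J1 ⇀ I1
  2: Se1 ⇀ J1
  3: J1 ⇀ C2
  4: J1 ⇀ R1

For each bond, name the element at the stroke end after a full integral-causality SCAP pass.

#2 stroke→J1  (Se1: effort source, stroke at far end)
#0 stroke→J1  (C1 integral (e out))
#1 stroke→I1  (I1: I, integral causality)
#3 stroke→J1  (J1: bond 1 brought flow, rest push out)
#4 stroke→J1  (J1 flow already set via bond 1)

b0 stroke→J1
b1 stroke→I1
b2 stroke→J1
b3 stroke→J1
b4 stroke→J1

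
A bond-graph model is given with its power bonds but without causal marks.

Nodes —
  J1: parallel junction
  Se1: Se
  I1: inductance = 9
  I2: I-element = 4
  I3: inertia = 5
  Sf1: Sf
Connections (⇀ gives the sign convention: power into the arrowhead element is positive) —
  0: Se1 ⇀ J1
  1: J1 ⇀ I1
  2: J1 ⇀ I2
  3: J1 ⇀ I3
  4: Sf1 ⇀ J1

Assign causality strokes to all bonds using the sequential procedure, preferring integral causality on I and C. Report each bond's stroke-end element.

b0 →J1  (source Se1 imposes e)
b4 →Sf1  (Sf1: flow source, stroke at near end)
b1 →I1  (common-e at J1 fixed by 0)
b2 →I2  (common-e at J1 fixed by 0)
b3 →I3  (J1: bond 0 brought effort, rest push out)

#0 |J1
#1 |I1
#2 |I2
#3 |I3
#4 |Sf1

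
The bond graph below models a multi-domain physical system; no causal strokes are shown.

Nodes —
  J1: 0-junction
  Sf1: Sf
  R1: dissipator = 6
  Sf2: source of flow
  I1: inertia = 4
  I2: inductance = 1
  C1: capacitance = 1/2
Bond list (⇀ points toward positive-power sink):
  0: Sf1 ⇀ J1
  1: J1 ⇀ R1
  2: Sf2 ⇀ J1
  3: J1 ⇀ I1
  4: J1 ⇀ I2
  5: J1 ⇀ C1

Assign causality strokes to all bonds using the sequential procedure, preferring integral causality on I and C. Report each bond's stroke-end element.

#0 |Sf1  (source Sf1 imposes f)
#2 |Sf2  (Sf2 (Sf) sets flow on bond)
#3 |I1  (I1: I, integral causality)
#4 |I2  (I2: I, integral causality)
#5 |J1  (prefer integral on C1)
#1 |R1  (J1 effort already set via bond 5)

b0 →Sf1
b1 →R1
b2 →Sf2
b3 →I1
b4 →I2
b5 →J1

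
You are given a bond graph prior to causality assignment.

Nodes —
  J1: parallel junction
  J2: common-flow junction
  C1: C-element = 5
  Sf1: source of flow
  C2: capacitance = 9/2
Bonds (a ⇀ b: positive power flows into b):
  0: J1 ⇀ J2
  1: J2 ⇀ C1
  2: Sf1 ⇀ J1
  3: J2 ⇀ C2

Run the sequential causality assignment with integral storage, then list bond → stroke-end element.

b0 |J1
b1 |J2
b2 |Sf1
b3 |J2

#2 stroke→Sf1  (Sf1 fixes flow; stroke at Sf1)
#0 stroke→J1  (J1: last free bond brings effort in)
#1 stroke→J2  (J2: bond 0 brought flow, rest push out)
#3 stroke→J2  (J2: bond 0 brought flow, rest push out)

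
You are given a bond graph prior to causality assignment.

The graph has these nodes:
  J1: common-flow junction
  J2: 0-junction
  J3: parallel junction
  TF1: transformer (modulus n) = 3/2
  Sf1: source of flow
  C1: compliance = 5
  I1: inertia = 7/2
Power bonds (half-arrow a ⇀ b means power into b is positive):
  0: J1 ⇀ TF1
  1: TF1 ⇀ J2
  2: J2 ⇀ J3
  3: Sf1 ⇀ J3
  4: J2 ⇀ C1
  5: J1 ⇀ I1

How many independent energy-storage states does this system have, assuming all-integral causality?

bond 3 stroke at Sf1  (Sf1 (Sf) sets flow on bond)
bond 2 stroke at J3  (only one effort-in slot at J3)
bond 4 stroke at J2  (C1 outputs effort q/C1)
bond 1 stroke at TF1  (J2 effort already set via bond 4)
bond 0 stroke at J1  (TF TF1: opposite of bond 1)
bond 5 stroke at I1  (only one flow-in slot at J1)

2  (C1, I1 all integral)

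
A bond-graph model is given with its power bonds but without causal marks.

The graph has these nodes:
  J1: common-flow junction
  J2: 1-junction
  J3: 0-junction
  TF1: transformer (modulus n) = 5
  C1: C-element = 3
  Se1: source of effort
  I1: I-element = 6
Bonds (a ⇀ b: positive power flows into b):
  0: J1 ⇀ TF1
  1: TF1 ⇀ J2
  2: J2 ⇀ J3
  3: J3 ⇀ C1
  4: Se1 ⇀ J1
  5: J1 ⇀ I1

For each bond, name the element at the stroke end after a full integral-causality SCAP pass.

bond 0 stroke at J1
bond 1 stroke at TF1
bond 2 stroke at J2
bond 3 stroke at J3
bond 4 stroke at J1
bond 5 stroke at I1

#4 →J1  (source Se1 imposes e)
#3 →J3  (prefer integral on C1)
#2 →J2  (common-e at J3 fixed by 3)
#1 →TF1  (J2: last free bond brings flow in)
#0 →J1  (TF1 one-in-one-out from 1)
#5 →I1  (J1: last free bond brings flow in)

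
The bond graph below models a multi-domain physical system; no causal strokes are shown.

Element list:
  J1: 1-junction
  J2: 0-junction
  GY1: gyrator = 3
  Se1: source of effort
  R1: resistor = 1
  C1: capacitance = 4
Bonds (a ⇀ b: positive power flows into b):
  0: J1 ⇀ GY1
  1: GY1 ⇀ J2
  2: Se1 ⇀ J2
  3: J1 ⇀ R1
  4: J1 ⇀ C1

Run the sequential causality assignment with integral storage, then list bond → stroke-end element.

β0 →GY1
β1 →GY1
β2 →J2
β3 →J1
β4 →J1

#2 →J2  (Se1 (Se) sets effort on bond)
#1 →GY1  (0-jn J2 has e-setter on 2)
#0 →GY1  (GY1 both-in/both-out from 1)
#3 →J1  (common-f at J1 fixed by 0)
#4 →J1  (J1 flow already set via bond 0)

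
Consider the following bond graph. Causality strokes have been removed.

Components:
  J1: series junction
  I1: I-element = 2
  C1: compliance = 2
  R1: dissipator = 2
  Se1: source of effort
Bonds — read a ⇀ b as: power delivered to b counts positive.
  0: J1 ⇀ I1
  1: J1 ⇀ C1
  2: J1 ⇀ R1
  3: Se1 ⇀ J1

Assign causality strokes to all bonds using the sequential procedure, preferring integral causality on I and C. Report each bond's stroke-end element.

bond 0 |I1
bond 1 |J1
bond 2 |J1
bond 3 |J1

b3 |J1  (Se1 fixes effort; stroke away)
b0 |I1  (I1 integral (f out))
b1 |J1  (J1: bond 0 brought flow, rest push out)
b2 |J1  (J1 flow already set via bond 0)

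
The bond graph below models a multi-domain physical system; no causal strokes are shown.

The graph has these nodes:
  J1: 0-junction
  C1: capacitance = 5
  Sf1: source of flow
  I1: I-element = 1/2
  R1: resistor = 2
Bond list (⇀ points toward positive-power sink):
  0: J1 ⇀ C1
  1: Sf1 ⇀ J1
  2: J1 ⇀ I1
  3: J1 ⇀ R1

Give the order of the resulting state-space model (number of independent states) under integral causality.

b1 stroke at Sf1  (source Sf1 imposes f)
b0 stroke at J1  (C1 outputs effort q/C1)
b2 stroke at I1  (common-e at J1 fixed by 0)
b3 stroke at R1  (common-e at J1 fixed by 0)

2  (C1, I1 all integral)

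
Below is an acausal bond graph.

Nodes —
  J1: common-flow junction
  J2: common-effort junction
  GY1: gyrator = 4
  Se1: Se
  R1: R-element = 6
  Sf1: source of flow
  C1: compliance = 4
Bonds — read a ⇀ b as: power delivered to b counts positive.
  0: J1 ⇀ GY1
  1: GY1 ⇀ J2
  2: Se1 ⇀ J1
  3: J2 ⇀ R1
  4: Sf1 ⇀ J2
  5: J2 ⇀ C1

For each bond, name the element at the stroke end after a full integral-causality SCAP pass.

β2 |J1  (source Se1 imposes e)
β4 |Sf1  (Sf1 fixes flow; stroke at Sf1)
β0 |GY1  (J1 needs exactly one f-in)
β1 |GY1  (through GY1, causality inverts; strokes same side of GY1)
β5 |J2  (C1 integral (e out))
β3 |R1  (J2 effort already set via bond 5)

b0 stroke at GY1
b1 stroke at GY1
b2 stroke at J1
b3 stroke at R1
b4 stroke at Sf1
b5 stroke at J2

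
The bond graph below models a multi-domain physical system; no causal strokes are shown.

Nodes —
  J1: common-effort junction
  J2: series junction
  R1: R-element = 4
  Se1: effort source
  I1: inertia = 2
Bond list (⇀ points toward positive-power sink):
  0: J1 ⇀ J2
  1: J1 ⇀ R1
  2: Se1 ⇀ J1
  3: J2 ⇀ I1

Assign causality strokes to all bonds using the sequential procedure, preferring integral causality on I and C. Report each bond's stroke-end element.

b2 →J1  (Se1: effort source, stroke at far end)
b0 →J2  (common-e at J1 fixed by 2)
b1 →R1  (common-e at J1 fixed by 2)
b3 →I1  (closing 1-jn rule on J2)

bond 0 stroke at J2
bond 1 stroke at R1
bond 2 stroke at J1
bond 3 stroke at I1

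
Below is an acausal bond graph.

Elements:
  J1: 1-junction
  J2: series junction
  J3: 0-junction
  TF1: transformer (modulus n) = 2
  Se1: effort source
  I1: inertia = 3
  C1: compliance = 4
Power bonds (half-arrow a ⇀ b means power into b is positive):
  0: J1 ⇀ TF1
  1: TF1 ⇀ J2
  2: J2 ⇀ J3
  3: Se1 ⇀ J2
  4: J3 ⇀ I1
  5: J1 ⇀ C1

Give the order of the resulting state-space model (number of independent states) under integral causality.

β3 stroke→J2  (Se1 (Se) sets effort on bond)
β4 stroke→I1  (I1 integral (f out))
β2 stroke→J3  (closing 0-jn rule on J3)
β1 stroke→J2  (J2 flow already set via bond 2)
β0 stroke→TF1  (through TF1, causality passes straight; one stroke at TF1)
β5 stroke→J1  (J1 flow already set via bond 0)

2  (C1, I1 all integral)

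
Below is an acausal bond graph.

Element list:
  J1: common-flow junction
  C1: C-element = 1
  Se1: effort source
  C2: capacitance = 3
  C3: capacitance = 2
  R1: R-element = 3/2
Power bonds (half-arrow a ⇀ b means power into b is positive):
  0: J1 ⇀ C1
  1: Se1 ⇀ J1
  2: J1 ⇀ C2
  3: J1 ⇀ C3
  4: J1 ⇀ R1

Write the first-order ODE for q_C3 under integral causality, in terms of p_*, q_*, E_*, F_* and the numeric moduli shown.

dq_C3/dt = 2*E_Se1/3 - 2*q_C1/3 - 2*q_C2/9 - q_C3/3

b1 stroke at J1  (Se1 fixes effort; stroke away)
b0 stroke at J1  (C1 outputs effort q/C1)
b2 stroke at J1  (prefer integral on C2)
b3 stroke at J1  (prefer integral on C3)
b4 stroke at R1  (closing 1-jn rule on J1)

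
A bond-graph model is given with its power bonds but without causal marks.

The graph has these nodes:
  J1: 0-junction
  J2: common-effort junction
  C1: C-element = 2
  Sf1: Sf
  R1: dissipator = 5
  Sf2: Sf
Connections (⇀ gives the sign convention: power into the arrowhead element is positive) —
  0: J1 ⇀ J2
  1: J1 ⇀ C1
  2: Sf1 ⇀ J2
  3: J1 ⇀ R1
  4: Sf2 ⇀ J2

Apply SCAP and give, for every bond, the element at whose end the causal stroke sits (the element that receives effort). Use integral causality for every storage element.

b0 stroke at J2
b1 stroke at J1
b2 stroke at Sf1
b3 stroke at R1
b4 stroke at Sf2

#2 |Sf1  (Sf1 (Sf) sets flow on bond)
#4 |Sf2  (source Sf2 imposes f)
#0 |J2  (only one effort-in slot at J2)
#1 |J1  (C1 outputs effort q/C1)
#3 |R1  (0-jn J1 has e-setter on 1)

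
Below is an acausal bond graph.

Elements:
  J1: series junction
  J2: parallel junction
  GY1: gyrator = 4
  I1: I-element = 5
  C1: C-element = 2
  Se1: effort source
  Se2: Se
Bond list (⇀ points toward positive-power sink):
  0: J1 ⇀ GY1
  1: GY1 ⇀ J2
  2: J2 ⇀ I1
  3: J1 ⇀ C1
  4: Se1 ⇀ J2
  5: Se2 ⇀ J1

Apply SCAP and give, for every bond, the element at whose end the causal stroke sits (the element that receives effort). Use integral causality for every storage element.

#0 stroke→GY1
#1 stroke→GY1
#2 stroke→I1
#3 stroke→J1
#4 stroke→J2
#5 stroke→J1

#4 stroke→J2  (Se1: effort source, stroke at far end)
#5 stroke→J1  (Se2: effort source, stroke at far end)
#1 stroke→GY1  (common-e at J2 fixed by 4)
#2 stroke→I1  (common-e at J2 fixed by 4)
#0 stroke→GY1  (GY GY1: same side as bond 1)
#3 stroke→J1  (J1: bond 0 brought flow, rest push out)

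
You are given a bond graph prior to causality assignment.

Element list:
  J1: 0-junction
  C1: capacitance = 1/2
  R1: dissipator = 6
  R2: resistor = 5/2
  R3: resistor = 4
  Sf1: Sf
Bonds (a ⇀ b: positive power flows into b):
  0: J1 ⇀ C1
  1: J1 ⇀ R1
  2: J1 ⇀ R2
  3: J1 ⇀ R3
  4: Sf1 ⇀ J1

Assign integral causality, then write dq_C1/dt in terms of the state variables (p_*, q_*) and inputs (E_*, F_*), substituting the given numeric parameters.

β4 stroke→Sf1  (Sf1: flow source, stroke at near end)
β0 stroke→J1  (C1 outputs effort q/C1)
β1 stroke→R1  (common-e at J1 fixed by 0)
β2 stroke→R2  (0-jn J1 has e-setter on 0)
β3 stroke→R3  (J1: bond 0 brought effort, rest push out)

dq_C1/dt = F_Sf1 - 49*q_C1/30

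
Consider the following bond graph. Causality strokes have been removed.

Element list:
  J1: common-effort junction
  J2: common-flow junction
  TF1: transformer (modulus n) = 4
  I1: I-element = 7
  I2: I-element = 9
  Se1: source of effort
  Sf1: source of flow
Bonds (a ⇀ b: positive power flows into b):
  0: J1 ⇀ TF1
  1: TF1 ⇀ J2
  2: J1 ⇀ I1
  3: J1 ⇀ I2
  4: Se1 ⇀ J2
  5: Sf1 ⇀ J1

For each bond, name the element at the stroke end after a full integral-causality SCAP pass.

β0 →J1
β1 →TF1
β2 →I1
β3 →I2
β4 →J2
β5 →Sf1

β4 |J2  (Se1: effort source, stroke at far end)
β5 |Sf1  (Sf1 (Sf) sets flow on bond)
β1 |TF1  (J2 needs exactly one f-in)
β0 |J1  (TF1: transformer flips bond 1)
β2 |I1  (J1 effort already set via bond 0)
β3 |I2  (J1: bond 0 brought effort, rest push out)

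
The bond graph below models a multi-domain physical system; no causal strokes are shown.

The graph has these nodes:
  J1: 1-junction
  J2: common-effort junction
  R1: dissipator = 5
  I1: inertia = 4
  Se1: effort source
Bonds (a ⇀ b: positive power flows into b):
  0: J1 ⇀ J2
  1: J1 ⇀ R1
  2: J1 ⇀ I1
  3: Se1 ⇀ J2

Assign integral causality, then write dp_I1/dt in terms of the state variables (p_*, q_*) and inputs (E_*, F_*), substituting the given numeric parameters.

dp_I1/dt = -E_Se1 - 5*p_I1/4

bond 3 stroke→J2  (source Se1 imposes e)
bond 0 stroke→J1  (J2 effort already set via bond 3)
bond 2 stroke→I1  (prefer integral on I1)
bond 1 stroke→J1  (J1: bond 2 brought flow, rest push out)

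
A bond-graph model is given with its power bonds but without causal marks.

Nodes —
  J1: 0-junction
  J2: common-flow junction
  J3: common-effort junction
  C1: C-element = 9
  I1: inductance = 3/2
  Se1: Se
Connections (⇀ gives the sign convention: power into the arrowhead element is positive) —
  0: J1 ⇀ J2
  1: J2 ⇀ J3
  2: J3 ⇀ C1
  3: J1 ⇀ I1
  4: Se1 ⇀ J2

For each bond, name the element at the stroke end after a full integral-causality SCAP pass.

bond 4 →J2  (Se1 fixes effort; stroke away)
bond 2 →J3  (C1 outputs effort q/C1)
bond 1 →J2  (J3 effort already set via bond 2)
bond 0 →J1  (closing 1-jn rule on J2)
bond 3 →I1  (common-e at J1 fixed by 0)

bond 0 stroke→J1
bond 1 stroke→J2
bond 2 stroke→J3
bond 3 stroke→I1
bond 4 stroke→J2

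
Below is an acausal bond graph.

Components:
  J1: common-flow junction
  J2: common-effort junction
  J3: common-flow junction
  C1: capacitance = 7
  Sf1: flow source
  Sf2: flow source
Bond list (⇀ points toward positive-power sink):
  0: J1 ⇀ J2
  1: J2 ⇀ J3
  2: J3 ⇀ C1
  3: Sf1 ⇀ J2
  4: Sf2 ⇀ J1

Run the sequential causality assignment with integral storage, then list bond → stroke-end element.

β3 stroke→Sf1  (source Sf1 imposes f)
β4 stroke→Sf2  (Sf2: flow source, stroke at near end)
β0 stroke→J1  (J1 flow already set via bond 4)
β1 stroke→J2  (only one effort-in slot at J2)
β2 stroke→J3  (J3 flow already set via bond 1)

b0 →J1
b1 →J2
b2 →J3
b3 →Sf1
b4 →Sf2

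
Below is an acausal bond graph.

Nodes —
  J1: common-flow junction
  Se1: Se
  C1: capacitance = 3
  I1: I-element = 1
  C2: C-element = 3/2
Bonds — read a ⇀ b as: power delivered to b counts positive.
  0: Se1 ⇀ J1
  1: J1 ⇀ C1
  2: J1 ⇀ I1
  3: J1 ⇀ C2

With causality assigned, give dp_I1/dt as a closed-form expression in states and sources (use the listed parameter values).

dp_I1/dt = E_Se1 - q_C1/3 - 2*q_C2/3

β0 →J1  (Se1: effort source, stroke at far end)
β1 →J1  (C1: C, integral causality)
β2 →I1  (I1 outputs flow p/I1)
β3 →J1  (J1: bond 2 brought flow, rest push out)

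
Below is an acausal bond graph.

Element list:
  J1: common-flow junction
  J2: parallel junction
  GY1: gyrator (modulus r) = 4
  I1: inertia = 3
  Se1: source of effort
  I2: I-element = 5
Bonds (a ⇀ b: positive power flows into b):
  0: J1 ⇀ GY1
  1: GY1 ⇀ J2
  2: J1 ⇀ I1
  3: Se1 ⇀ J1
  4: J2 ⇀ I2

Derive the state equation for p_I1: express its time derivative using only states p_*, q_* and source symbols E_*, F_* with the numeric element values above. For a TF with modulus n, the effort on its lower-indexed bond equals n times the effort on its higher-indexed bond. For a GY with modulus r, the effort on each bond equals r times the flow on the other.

β3 →J1  (source Se1 imposes e)
β2 →I1  (I1 outputs flow p/I1)
β0 →J1  (1-jn J1 has f-setter on 2)
β1 →J2  (GY1: gyrator matches bond 0)
β4 →I2  (J2 effort already set via bond 1)

dp_I1/dt = E_Se1 - 4*p_I2/5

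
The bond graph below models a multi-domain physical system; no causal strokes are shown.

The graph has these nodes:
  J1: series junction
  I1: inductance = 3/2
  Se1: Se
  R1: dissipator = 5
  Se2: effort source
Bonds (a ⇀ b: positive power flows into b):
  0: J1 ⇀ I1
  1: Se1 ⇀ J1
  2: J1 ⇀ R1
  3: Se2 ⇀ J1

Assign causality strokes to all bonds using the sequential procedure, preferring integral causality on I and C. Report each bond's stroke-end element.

b0 |I1
b1 |J1
b2 |J1
b3 |J1

#1 →J1  (Se1 fixes effort; stroke away)
#3 →J1  (source Se2 imposes e)
#0 →I1  (prefer integral on I1)
#2 →J1  (common-f at J1 fixed by 0)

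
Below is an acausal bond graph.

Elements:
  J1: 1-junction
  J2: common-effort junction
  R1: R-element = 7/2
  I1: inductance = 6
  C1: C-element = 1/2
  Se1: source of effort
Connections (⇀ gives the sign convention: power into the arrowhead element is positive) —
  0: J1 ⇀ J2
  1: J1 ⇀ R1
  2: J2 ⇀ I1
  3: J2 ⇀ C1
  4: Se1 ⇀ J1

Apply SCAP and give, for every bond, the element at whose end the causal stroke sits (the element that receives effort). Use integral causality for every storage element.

β0 →J1
β1 →R1
β2 →I1
β3 →J2
β4 →J1

β4 stroke at J1  (Se1 fixes effort; stroke away)
β2 stroke at I1  (I1 integral (f out))
β3 stroke at J2  (C1 outputs effort q/C1)
β0 stroke at J1  (J2 effort already set via bond 3)
β1 stroke at R1  (J1 needs exactly one f-in)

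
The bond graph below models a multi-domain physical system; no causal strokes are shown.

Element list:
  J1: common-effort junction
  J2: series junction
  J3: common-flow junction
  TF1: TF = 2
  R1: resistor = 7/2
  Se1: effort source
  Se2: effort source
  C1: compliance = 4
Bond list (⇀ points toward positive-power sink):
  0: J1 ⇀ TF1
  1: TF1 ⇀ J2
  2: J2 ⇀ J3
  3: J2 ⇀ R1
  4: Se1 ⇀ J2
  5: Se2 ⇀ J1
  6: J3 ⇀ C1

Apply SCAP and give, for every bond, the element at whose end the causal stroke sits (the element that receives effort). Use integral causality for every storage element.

#4 →J2  (Se1 (Se) sets effort on bond)
#5 →J1  (Se2: effort source, stroke at far end)
#0 →TF1  (0-jn J1 has e-setter on 5)
#1 →J2  (TF TF1: opposite of bond 0)
#6 →J3  (C1 outputs effort q/C1)
#2 →J2  (only one flow-in slot at J3)
#3 →R1  (J2 needs exactly one f-in)

b0 |TF1
b1 |J2
b2 |J2
b3 |R1
b4 |J2
b5 |J1
b6 |J3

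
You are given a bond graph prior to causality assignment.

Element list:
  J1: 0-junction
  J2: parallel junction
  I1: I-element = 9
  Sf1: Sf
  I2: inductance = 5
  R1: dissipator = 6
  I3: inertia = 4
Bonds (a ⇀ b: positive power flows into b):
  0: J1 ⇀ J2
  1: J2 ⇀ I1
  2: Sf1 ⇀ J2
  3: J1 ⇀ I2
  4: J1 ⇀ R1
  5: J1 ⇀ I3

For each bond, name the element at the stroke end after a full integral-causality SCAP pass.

bond 0 stroke→J2
bond 1 stroke→I1
bond 2 stroke→Sf1
bond 3 stroke→I2
bond 4 stroke→J1
bond 5 stroke→I3

β2 →Sf1  (Sf1: flow source, stroke at near end)
β1 →I1  (prefer integral on I1)
β0 →J2  (closing 0-jn rule on J2)
β3 →I2  (prefer integral on I2)
β5 →I3  (prefer integral on I3)
β4 →J1  (only one effort-in slot at J1)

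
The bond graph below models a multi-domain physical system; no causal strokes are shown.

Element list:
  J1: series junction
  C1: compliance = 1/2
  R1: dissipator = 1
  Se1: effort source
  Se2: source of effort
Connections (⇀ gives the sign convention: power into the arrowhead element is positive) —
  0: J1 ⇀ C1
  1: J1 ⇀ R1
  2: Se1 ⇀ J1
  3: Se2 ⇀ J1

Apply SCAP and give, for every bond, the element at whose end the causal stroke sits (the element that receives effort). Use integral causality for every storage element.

#0 →J1
#1 →R1
#2 →J1
#3 →J1

bond 2 |J1  (Se1: effort source, stroke at far end)
bond 3 |J1  (Se2 fixes effort; stroke away)
bond 0 |J1  (prefer integral on C1)
bond 1 |R1  (J1 needs exactly one f-in)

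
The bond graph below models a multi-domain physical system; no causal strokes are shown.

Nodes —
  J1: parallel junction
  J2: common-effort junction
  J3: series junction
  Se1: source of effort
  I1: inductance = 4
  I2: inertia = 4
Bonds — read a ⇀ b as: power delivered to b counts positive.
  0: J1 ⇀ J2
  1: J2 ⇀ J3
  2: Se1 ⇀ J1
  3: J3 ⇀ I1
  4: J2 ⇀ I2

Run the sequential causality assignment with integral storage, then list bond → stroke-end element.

bond 0 |J2
bond 1 |J3
bond 2 |J1
bond 3 |I1
bond 4 |I2

β2 →J1  (Se1 (Se) sets effort on bond)
β0 →J2  (common-e at J1 fixed by 2)
β1 →J3  (J2 effort already set via bond 0)
β4 →I2  (J2 effort already set via bond 0)
β3 →I1  (J3: last free bond brings flow in)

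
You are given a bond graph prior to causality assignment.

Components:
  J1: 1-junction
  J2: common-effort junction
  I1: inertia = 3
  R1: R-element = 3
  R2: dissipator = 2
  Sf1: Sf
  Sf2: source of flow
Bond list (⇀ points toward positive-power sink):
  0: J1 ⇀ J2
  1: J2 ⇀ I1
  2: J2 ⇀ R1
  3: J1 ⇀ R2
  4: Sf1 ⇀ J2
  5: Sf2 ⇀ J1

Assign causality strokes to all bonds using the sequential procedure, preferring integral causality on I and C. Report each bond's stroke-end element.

b4 stroke at Sf1  (Sf1: flow source, stroke at near end)
b5 stroke at Sf2  (Sf2 (Sf) sets flow on bond)
b0 stroke at J1  (J1 flow already set via bond 5)
b3 stroke at J1  (J1: bond 5 brought flow, rest push out)
b1 stroke at I1  (prefer integral on I1)
b2 stroke at J2  (closing 0-jn rule on J2)

β0 →J1
β1 →I1
β2 →J2
β3 →J1
β4 →Sf1
β5 →Sf2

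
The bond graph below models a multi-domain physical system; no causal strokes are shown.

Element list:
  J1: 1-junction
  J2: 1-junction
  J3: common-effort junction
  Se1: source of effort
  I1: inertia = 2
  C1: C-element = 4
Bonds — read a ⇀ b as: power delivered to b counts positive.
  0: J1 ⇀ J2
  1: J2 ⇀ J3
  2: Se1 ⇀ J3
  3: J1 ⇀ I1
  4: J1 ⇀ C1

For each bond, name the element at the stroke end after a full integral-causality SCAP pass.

#0 |J1
#1 |J2
#2 |J3
#3 |I1
#4 |J1

#2 stroke at J3  (Se1: effort source, stroke at far end)
#1 stroke at J2  (common-e at J3 fixed by 2)
#0 stroke at J1  (closing 1-jn rule on J2)
#3 stroke at I1  (prefer integral on I1)
#4 stroke at J1  (J1: bond 3 brought flow, rest push out)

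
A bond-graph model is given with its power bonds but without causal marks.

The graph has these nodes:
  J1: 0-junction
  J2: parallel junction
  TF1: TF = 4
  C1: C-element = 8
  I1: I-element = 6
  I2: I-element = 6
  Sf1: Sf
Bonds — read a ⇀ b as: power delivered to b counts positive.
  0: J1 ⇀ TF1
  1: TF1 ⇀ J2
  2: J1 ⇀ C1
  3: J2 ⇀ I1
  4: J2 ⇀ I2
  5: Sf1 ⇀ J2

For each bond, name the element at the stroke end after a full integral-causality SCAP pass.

bond 5 |Sf1  (Sf1 fixes flow; stroke at Sf1)
bond 2 |J1  (C1 integral (e out))
bond 0 |TF1  (0-jn J1 has e-setter on 2)
bond 1 |J2  (TF1 one-in-one-out from 0)
bond 3 |I1  (J2: bond 1 brought effort, rest push out)
bond 4 |I2  (J2 effort already set via bond 1)

bond 0 →TF1
bond 1 →J2
bond 2 →J1
bond 3 →I1
bond 4 →I2
bond 5 →Sf1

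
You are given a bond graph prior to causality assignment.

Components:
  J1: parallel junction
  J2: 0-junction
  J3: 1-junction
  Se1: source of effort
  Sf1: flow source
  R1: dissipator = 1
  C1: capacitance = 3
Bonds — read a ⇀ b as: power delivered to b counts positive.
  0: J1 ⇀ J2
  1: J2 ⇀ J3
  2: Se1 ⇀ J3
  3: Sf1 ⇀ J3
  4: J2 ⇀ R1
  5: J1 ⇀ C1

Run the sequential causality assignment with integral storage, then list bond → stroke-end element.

b2 stroke→J3  (Se1 fixes effort; stroke away)
b3 stroke→Sf1  (source Sf1 imposes f)
b1 stroke→J3  (1-jn J3 has f-setter on 3)
b5 stroke→J1  (prefer integral on C1)
b0 stroke→J2  (0-jn J1 has e-setter on 5)
b4 stroke→R1  (0-jn J2 has e-setter on 0)

β0 →J2
β1 →J3
β2 →J3
β3 →Sf1
β4 →R1
β5 →J1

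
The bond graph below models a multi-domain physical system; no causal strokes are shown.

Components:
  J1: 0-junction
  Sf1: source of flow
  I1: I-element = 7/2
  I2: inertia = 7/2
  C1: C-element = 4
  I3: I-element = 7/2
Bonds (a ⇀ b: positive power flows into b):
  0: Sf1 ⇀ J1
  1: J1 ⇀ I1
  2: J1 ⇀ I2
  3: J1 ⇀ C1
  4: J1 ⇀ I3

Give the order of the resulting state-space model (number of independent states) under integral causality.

4  (C1, I1, I2, I3 all integral)

bond 0 stroke→Sf1  (Sf1 fixes flow; stroke at Sf1)
bond 1 stroke→I1  (I1: I, integral causality)
bond 2 stroke→I2  (I2 outputs flow p/I2)
bond 3 stroke→J1  (C1 integral (e out))
bond 4 stroke→I3  (J1 effort already set via bond 3)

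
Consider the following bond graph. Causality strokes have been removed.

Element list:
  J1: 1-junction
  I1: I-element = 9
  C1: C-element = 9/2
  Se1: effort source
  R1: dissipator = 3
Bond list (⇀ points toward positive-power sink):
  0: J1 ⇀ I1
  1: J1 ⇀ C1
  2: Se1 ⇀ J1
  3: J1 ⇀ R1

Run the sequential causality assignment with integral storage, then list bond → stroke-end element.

β0 stroke→I1
β1 stroke→J1
β2 stroke→J1
β3 stroke→J1

β2 stroke at J1  (Se1 (Se) sets effort on bond)
β0 stroke at I1  (I1 outputs flow p/I1)
β1 stroke at J1  (J1: bond 0 brought flow, rest push out)
β3 stroke at J1  (common-f at J1 fixed by 0)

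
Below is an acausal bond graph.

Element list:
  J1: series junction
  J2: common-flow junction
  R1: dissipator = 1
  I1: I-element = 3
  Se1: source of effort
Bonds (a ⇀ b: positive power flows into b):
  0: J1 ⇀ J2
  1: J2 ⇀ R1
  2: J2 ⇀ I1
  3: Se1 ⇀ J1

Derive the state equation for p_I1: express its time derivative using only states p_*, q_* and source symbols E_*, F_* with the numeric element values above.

β3 |J1  (source Se1 imposes e)
β0 |J2  (J1 needs exactly one f-in)
β2 |I1  (I1 integral (f out))
β1 |J2  (J2: bond 2 brought flow, rest push out)

dp_I1/dt = E_Se1 - p_I1/3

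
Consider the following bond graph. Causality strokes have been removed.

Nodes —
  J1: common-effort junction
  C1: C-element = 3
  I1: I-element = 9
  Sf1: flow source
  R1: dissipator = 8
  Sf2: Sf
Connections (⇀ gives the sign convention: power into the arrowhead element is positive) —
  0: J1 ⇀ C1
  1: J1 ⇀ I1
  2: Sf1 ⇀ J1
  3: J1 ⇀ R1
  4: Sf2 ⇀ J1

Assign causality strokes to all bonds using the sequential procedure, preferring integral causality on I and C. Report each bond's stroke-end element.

β2 stroke at Sf1  (Sf1: flow source, stroke at near end)
β4 stroke at Sf2  (source Sf2 imposes f)
β0 stroke at J1  (C1 outputs effort q/C1)
β1 stroke at I1  (J1 effort already set via bond 0)
β3 stroke at R1  (0-jn J1 has e-setter on 0)

b0 stroke→J1
b1 stroke→I1
b2 stroke→Sf1
b3 stroke→R1
b4 stroke→Sf2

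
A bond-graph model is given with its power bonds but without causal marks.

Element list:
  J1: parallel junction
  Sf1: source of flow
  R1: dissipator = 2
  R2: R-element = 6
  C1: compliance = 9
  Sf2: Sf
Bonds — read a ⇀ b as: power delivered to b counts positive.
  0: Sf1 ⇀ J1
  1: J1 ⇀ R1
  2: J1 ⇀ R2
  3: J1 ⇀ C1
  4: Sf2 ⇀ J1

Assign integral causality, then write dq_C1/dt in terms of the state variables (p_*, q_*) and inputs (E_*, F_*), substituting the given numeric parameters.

dq_C1/dt = F_Sf1 + F_Sf2 - 2*q_C1/27

b0 |Sf1  (Sf1 fixes flow; stroke at Sf1)
b4 |Sf2  (Sf2 (Sf) sets flow on bond)
b3 |J1  (prefer integral on C1)
b1 |R1  (common-e at J1 fixed by 3)
b2 |R2  (J1: bond 3 brought effort, rest push out)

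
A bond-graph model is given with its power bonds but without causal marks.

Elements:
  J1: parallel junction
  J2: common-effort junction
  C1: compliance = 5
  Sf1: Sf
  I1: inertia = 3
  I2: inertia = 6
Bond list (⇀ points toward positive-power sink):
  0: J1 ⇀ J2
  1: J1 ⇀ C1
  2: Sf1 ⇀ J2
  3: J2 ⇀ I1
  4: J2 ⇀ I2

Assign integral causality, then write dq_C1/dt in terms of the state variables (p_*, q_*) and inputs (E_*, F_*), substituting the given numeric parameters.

b2 stroke→Sf1  (Sf1 fixes flow; stroke at Sf1)
b1 stroke→J1  (C1: C, integral causality)
b0 stroke→J2  (common-e at J1 fixed by 1)
b3 stroke→I1  (J2 effort already set via bond 0)
b4 stroke→I2  (common-e at J2 fixed by 0)

dq_C1/dt = F_Sf1 - p_I1/3 - p_I2/6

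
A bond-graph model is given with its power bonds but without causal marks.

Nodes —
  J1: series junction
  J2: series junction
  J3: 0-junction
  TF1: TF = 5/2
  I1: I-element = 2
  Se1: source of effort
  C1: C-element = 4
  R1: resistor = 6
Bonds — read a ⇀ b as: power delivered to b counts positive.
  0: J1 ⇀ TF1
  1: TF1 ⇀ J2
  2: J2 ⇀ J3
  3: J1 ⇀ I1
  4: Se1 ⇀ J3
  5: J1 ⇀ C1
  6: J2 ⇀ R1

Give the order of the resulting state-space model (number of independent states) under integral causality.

bond 4 stroke→J3  (Se1 (Se) sets effort on bond)
bond 2 stroke→J2  (common-e at J3 fixed by 4)
bond 3 stroke→I1  (I1 integral (f out))
bond 0 stroke→J1  (1-jn J1 has f-setter on 3)
bond 5 stroke→J1  (J1 flow already set via bond 3)
bond 1 stroke→TF1  (TF1: transformer flips bond 0)
bond 6 stroke→J2  (J2 flow already set via bond 1)

2  (C1, I1 all integral)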